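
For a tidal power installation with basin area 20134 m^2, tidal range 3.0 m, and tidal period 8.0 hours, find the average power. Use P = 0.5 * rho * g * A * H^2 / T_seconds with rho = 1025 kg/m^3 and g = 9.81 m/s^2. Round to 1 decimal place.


Convert period to seconds: T = 8.0 * 3600 = 28800.0 s
H^2 = 3.0^2 = 9.0
P = 0.5 * rho * g * A * H^2 / T
P = 0.5 * 1025 * 9.81 * 20134 * 9.0 / 28800.0
P = 31633.2 W

31633.2


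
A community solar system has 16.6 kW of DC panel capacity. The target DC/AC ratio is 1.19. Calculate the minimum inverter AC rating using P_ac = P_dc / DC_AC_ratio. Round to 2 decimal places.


The inverter AC capacity is determined by the DC/AC ratio.
Given: P_dc = 16.6 kW, DC/AC ratio = 1.19
P_ac = P_dc / ratio = 16.6 / 1.19
P_ac = 13.95 kW

13.95


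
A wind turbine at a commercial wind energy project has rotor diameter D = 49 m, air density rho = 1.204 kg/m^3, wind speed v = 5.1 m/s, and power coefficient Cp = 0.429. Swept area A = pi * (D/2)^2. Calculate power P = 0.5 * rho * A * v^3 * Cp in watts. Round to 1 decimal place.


Step 1 -- Compute swept area:
  A = pi * (D/2)^2 = pi * (49/2)^2 = 1885.74 m^2
Step 2 -- Apply wind power equation:
  P = 0.5 * rho * A * v^3 * Cp
  v^3 = 5.1^3 = 132.651
  P = 0.5 * 1.204 * 1885.74 * 132.651 * 0.429
  P = 64602.1 W

64602.1


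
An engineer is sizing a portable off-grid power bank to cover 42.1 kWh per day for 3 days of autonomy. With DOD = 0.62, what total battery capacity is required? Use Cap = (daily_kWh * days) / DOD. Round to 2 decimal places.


Total energy needed = daily * days = 42.1 * 3 = 126.3 kWh
Account for depth of discharge:
  Cap = total_energy / DOD = 126.3 / 0.62
  Cap = 203.71 kWh

203.71


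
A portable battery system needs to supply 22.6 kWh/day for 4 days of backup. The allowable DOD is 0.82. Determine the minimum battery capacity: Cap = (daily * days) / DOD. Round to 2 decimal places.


Total energy needed = daily * days = 22.6 * 4 = 90.4 kWh
Account for depth of discharge:
  Cap = total_energy / DOD = 90.4 / 0.82
  Cap = 110.24 kWh

110.24


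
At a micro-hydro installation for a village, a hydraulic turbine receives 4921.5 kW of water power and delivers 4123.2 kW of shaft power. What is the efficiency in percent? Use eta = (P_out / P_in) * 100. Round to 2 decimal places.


Turbine efficiency = (output power / input power) * 100
eta = (4123.2 / 4921.5) * 100
eta = 83.78%

83.78


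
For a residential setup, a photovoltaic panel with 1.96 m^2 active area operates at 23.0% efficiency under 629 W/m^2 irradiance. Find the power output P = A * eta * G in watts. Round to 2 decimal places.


Use the solar power formula P = A * eta * G.
Given: A = 1.96 m^2, eta = 0.23, G = 629 W/m^2
P = 1.96 * 0.23 * 629
P = 283.55 W

283.55


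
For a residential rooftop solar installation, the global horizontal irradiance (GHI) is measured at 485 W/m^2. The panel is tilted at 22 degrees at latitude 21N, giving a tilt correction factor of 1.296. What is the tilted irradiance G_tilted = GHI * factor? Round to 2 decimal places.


Identify the given values:
  GHI = 485 W/m^2, tilt correction factor = 1.296
Apply the formula G_tilted = GHI * factor:
  G_tilted = 485 * 1.296
  G_tilted = 628.56 W/m^2

628.56


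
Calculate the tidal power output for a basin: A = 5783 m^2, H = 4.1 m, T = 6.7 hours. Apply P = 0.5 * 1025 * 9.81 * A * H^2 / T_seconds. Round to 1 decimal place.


Convert period to seconds: T = 6.7 * 3600 = 24120.0 s
H^2 = 4.1^2 = 16.81
P = 0.5 * rho * g * A * H^2 / T
P = 0.5 * 1025 * 9.81 * 5783 * 16.81 / 24120.0
P = 20263.1 W

20263.1


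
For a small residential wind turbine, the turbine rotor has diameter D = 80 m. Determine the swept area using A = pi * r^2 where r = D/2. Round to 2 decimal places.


Compute the rotor radius:
  r = D / 2 = 80 / 2 = 40.0 m
Calculate swept area:
  A = pi * r^2 = pi * 40.0^2
  A = 5026.55 m^2

5026.55


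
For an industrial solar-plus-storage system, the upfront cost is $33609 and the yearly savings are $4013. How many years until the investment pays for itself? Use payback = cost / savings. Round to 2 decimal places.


Simple payback period = initial cost / annual savings
Payback = 33609 / 4013
Payback = 8.38 years

8.38


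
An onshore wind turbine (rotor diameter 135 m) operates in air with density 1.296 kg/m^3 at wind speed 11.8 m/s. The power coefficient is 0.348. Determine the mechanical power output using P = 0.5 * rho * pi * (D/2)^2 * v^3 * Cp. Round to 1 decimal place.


Step 1 -- Compute swept area:
  A = pi * (D/2)^2 = pi * (135/2)^2 = 14313.88 m^2
Step 2 -- Apply wind power equation:
  P = 0.5 * rho * A * v^3 * Cp
  v^3 = 11.8^3 = 1643.032
  P = 0.5 * 1.296 * 14313.88 * 1643.032 * 0.348
  P = 5303440.4 W

5303440.4


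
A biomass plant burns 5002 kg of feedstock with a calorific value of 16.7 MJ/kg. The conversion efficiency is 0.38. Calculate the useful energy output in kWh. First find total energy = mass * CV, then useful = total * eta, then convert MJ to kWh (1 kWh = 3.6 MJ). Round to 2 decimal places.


Total energy = mass * CV = 5002 * 16.7 = 83533.4 MJ
Useful energy = total * eta = 83533.4 * 0.38 = 31742.69 MJ
Convert to kWh: 31742.69 / 3.6
Useful energy = 8817.41 kWh

8817.41


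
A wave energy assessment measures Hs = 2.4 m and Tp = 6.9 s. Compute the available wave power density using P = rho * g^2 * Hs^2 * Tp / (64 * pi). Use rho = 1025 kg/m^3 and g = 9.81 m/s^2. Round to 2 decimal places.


Apply wave power formula:
  g^2 = 9.81^2 = 96.2361
  Hs^2 = 2.4^2 = 5.76
  Numerator = rho * g^2 * Hs^2 * Tp = 1025 * 96.2361 * 5.76 * 6.9 = 3920427.75
  Denominator = 64 * pi = 201.0619
  P = 3920427.75 / 201.0619 = 19498.61 W/m

19498.61


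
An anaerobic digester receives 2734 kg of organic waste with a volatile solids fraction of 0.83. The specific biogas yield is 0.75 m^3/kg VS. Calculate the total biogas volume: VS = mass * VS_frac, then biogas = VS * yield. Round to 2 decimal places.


Compute volatile solids:
  VS = mass * VS_fraction = 2734 * 0.83 = 2269.22 kg
Calculate biogas volume:
  Biogas = VS * specific_yield = 2269.22 * 0.75
  Biogas = 1701.92 m^3

1701.92


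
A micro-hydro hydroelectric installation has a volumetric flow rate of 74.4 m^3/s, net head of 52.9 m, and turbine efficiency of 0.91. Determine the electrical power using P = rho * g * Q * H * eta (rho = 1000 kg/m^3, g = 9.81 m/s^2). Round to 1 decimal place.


Apply the hydropower formula P = rho * g * Q * H * eta
rho * g = 1000 * 9.81 = 9810.0
P = 9810.0 * 74.4 * 52.9 * 0.91
P = 35134923.1 W

35134923.1


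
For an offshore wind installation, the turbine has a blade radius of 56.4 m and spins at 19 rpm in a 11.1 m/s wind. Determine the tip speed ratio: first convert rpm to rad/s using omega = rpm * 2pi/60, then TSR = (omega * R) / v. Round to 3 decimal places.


Convert rotational speed to rad/s:
  omega = 19 * 2 * pi / 60 = 1.9897 rad/s
Compute tip speed:
  v_tip = omega * R = 1.9897 * 56.4 = 112.218 m/s
Tip speed ratio:
  TSR = v_tip / v_wind = 112.218 / 11.1 = 10.110

10.110


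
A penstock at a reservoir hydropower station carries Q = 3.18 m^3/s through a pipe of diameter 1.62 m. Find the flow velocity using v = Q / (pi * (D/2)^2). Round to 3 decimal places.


Compute pipe cross-sectional area:
  A = pi * (D/2)^2 = pi * (1.62/2)^2 = 2.0612 m^2
Calculate velocity:
  v = Q / A = 3.18 / 2.0612
  v = 1.543 m/s

1.543


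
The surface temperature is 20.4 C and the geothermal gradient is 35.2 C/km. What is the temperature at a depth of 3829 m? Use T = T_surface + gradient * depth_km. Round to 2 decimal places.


Convert depth to km: 3829 / 1000 = 3.829 km
Temperature increase = gradient * depth_km = 35.2 * 3.829 = 134.78 C
Temperature at depth = T_surface + delta_T = 20.4 + 134.78
T = 155.18 C

155.18


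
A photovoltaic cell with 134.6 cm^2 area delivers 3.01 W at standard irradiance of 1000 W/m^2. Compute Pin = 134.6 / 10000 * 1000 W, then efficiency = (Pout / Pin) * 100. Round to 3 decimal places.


First compute the input power:
  Pin = area_cm2 / 10000 * G = 134.6 / 10000 * 1000 = 13.46 W
Then compute efficiency:
  Efficiency = (Pout / Pin) * 100 = (3.01 / 13.46) * 100
  Efficiency = 22.363%

22.363


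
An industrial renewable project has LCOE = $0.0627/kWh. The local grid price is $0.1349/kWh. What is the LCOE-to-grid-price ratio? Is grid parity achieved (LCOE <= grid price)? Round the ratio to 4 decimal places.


Compare LCOE to grid price:
  LCOE = $0.0627/kWh, Grid price = $0.1349/kWh
  Ratio = LCOE / grid_price = 0.0627 / 0.1349 = 0.4648
  Grid parity achieved (ratio <= 1)? yes

0.4648


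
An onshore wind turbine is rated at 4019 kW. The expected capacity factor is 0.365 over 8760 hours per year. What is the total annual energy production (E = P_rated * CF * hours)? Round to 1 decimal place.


Annual energy = rated_kW * capacity_factor * hours_per_year
Given: P_rated = 4019 kW, CF = 0.365, hours = 8760
E = 4019 * 0.365 * 8760
E = 12850350.6 kWh

12850350.6


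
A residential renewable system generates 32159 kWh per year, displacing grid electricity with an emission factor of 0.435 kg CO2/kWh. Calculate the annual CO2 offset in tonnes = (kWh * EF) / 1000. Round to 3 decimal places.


CO2 offset in kg = generation * emission_factor
CO2 offset = 32159 * 0.435 = 13989.17 kg
Convert to tonnes:
  CO2 offset = 13989.17 / 1000 = 13.989 tonnes

13.989


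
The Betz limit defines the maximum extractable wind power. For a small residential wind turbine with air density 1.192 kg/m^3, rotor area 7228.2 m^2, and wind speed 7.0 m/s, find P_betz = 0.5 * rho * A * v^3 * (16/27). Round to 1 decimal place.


The Betz coefficient Cp_max = 16/27 = 0.5926
v^3 = 7.0^3 = 343.0
P_betz = 0.5 * rho * A * v^3 * Cp_max
P_betz = 0.5 * 1.192 * 7228.2 * 343.0 * 0.5926
P_betz = 875642.4 W

875642.4


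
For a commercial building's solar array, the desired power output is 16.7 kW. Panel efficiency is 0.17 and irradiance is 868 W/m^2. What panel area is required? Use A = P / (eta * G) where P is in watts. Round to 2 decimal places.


Convert target power to watts: P = 16.7 * 1000 = 16700.0 W
Compute denominator: eta * G = 0.17 * 868 = 147.56
Required area A = P / (eta * G) = 16700.0 / 147.56
A = 113.17 m^2

113.17


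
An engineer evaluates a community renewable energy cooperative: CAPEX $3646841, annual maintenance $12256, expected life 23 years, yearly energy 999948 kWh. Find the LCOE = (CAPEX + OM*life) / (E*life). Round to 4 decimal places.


Total cost = CAPEX + OM * lifetime = 3646841 + 12256 * 23 = 3646841 + 281888 = 3928729
Total generation = annual * lifetime = 999948 * 23 = 22998804 kWh
LCOE = 3928729 / 22998804
LCOE = 0.1708 $/kWh

0.1708


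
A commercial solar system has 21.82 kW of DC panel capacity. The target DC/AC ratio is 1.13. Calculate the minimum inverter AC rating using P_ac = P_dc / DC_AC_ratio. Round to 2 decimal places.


The inverter AC capacity is determined by the DC/AC ratio.
Given: P_dc = 21.82 kW, DC/AC ratio = 1.13
P_ac = P_dc / ratio = 21.82 / 1.13
P_ac = 19.31 kW

19.31


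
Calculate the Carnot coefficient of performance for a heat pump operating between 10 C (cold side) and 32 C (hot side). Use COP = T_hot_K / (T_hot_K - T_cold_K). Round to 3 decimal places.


Convert to Kelvin:
  T_hot = 32 + 273.15 = 305.15 K
  T_cold = 10 + 273.15 = 283.15 K
Apply Carnot COP formula:
  COP = T_hot_K / (T_hot_K - T_cold_K) = 305.15 / 22.0
  COP = 13.870

13.870


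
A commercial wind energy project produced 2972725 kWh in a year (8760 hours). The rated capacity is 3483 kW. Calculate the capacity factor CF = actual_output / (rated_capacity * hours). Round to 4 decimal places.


Capacity factor = actual output / maximum possible output
Maximum possible = rated * hours = 3483 * 8760 = 30511080 kWh
CF = 2972725 / 30511080
CF = 0.0974

0.0974


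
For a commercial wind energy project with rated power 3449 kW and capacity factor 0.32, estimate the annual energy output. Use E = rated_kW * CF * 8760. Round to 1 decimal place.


Annual energy = rated_kW * capacity_factor * hours_per_year
Given: P_rated = 3449 kW, CF = 0.32, hours = 8760
E = 3449 * 0.32 * 8760
E = 9668236.8 kWh

9668236.8


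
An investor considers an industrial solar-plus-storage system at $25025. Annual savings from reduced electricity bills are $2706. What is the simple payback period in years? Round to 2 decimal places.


Simple payback period = initial cost / annual savings
Payback = 25025 / 2706
Payback = 9.25 years

9.25


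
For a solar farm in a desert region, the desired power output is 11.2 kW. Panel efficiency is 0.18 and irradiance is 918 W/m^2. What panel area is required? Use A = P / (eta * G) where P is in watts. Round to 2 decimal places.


Convert target power to watts: P = 11.2 * 1000 = 11200.0 W
Compute denominator: eta * G = 0.18 * 918 = 165.24
Required area A = P / (eta * G) = 11200.0 / 165.24
A = 67.78 m^2

67.78


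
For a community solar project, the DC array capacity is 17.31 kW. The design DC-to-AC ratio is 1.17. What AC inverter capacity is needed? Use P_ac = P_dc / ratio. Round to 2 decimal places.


The inverter AC capacity is determined by the DC/AC ratio.
Given: P_dc = 17.31 kW, DC/AC ratio = 1.17
P_ac = P_dc / ratio = 17.31 / 1.17
P_ac = 14.79 kW

14.79


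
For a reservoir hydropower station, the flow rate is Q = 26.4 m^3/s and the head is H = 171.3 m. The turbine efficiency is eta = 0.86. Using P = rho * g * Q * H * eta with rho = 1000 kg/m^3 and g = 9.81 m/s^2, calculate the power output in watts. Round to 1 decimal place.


Apply the hydropower formula P = rho * g * Q * H * eta
rho * g = 1000 * 9.81 = 9810.0
P = 9810.0 * 26.4 * 171.3 * 0.86
P = 38153004.9 W

38153004.9


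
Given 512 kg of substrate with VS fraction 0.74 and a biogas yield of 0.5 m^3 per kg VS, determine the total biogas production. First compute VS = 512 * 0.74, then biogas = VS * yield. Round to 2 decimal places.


Compute volatile solids:
  VS = mass * VS_fraction = 512 * 0.74 = 378.88 kg
Calculate biogas volume:
  Biogas = VS * specific_yield = 378.88 * 0.5
  Biogas = 189.44 m^3

189.44


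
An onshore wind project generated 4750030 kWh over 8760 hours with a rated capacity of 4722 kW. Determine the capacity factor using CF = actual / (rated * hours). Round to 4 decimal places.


Capacity factor = actual output / maximum possible output
Maximum possible = rated * hours = 4722 * 8760 = 41364720 kWh
CF = 4750030 / 41364720
CF = 0.1148

0.1148


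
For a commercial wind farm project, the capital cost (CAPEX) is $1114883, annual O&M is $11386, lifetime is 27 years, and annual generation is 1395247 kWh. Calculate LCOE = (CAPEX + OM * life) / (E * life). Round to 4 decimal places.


Total cost = CAPEX + OM * lifetime = 1114883 + 11386 * 27 = 1114883 + 307422 = 1422305
Total generation = annual * lifetime = 1395247 * 27 = 37671669 kWh
LCOE = 1422305 / 37671669
LCOE = 0.0378 $/kWh

0.0378


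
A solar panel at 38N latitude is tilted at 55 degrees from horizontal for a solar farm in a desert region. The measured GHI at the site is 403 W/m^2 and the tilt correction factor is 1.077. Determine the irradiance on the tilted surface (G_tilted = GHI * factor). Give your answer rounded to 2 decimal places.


Identify the given values:
  GHI = 403 W/m^2, tilt correction factor = 1.077
Apply the formula G_tilted = GHI * factor:
  G_tilted = 403 * 1.077
  G_tilted = 434.03 W/m^2

434.03


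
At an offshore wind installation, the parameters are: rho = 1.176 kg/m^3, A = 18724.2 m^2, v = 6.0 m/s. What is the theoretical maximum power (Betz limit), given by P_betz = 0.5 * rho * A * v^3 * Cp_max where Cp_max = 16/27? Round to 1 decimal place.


The Betz coefficient Cp_max = 16/27 = 0.5926
v^3 = 6.0^3 = 216.0
P_betz = 0.5 * rho * A * v^3 * Cp_max
P_betz = 0.5 * 1.176 * 18724.2 * 216.0 * 0.5926
P_betz = 1409258.2 W

1409258.2


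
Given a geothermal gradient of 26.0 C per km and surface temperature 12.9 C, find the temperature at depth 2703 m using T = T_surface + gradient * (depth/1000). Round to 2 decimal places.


Convert depth to km: 2703 / 1000 = 2.703 km
Temperature increase = gradient * depth_km = 26.0 * 2.703 = 70.28 C
Temperature at depth = T_surface + delta_T = 12.9 + 70.28
T = 83.18 C

83.18


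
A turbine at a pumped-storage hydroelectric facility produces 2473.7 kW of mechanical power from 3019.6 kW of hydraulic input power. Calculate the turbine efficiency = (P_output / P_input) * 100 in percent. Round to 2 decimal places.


Turbine efficiency = (output power / input power) * 100
eta = (2473.7 / 3019.6) * 100
eta = 81.92%

81.92


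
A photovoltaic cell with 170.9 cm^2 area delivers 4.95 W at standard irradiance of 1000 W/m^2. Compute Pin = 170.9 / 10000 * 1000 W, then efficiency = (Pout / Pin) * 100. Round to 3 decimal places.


First compute the input power:
  Pin = area_cm2 / 10000 * G = 170.9 / 10000 * 1000 = 17.09 W
Then compute efficiency:
  Efficiency = (Pout / Pin) * 100 = (4.95 / 17.09) * 100
  Efficiency = 28.964%

28.964


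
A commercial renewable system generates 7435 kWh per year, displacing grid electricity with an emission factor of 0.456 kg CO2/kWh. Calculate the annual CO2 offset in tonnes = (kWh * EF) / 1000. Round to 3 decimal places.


CO2 offset in kg = generation * emission_factor
CO2 offset = 7435 * 0.456 = 3390.36 kg
Convert to tonnes:
  CO2 offset = 3390.36 / 1000 = 3.390 tonnes

3.390


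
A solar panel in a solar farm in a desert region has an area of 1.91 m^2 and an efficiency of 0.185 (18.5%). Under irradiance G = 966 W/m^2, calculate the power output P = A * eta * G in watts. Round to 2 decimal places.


Use the solar power formula P = A * eta * G.
Given: A = 1.91 m^2, eta = 0.185, G = 966 W/m^2
P = 1.91 * 0.185 * 966
P = 341.34 W

341.34


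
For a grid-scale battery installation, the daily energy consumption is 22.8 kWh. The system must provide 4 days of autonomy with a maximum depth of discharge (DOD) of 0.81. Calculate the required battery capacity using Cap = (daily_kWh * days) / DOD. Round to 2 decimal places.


Total energy needed = daily * days = 22.8 * 4 = 91.2 kWh
Account for depth of discharge:
  Cap = total_energy / DOD = 91.2 / 0.81
  Cap = 112.59 kWh

112.59


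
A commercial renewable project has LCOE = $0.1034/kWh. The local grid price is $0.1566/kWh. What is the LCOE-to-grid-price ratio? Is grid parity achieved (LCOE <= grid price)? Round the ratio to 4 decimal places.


Compare LCOE to grid price:
  LCOE = $0.1034/kWh, Grid price = $0.1566/kWh
  Ratio = LCOE / grid_price = 0.1034 / 0.1566 = 0.6603
  Grid parity achieved (ratio <= 1)? yes

0.6603


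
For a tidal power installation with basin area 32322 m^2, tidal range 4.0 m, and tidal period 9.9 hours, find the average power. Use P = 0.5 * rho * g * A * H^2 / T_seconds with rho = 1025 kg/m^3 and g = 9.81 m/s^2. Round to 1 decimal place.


Convert period to seconds: T = 9.9 * 3600 = 35640.0 s
H^2 = 4.0^2 = 16.0
P = 0.5 * rho * g * A * H^2 / T
P = 0.5 * 1025 * 9.81 * 32322 * 16.0 / 35640.0
P = 72953.0 W

72953.0


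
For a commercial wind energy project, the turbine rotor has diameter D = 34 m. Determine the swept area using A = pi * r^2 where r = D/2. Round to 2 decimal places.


Compute the rotor radius:
  r = D / 2 = 34 / 2 = 17.0 m
Calculate swept area:
  A = pi * r^2 = pi * 17.0^2
  A = 907.92 m^2

907.92


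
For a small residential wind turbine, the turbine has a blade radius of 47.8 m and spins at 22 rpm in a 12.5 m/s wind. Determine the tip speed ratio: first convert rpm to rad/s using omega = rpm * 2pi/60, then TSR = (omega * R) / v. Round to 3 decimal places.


Convert rotational speed to rad/s:
  omega = 22 * 2 * pi / 60 = 2.3038 rad/s
Compute tip speed:
  v_tip = omega * R = 2.3038 * 47.8 = 110.123 m/s
Tip speed ratio:
  TSR = v_tip / v_wind = 110.123 / 12.5 = 8.810

8.810


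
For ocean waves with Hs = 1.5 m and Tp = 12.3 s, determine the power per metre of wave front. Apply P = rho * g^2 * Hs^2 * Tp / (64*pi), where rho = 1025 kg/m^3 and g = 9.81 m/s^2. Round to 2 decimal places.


Apply wave power formula:
  g^2 = 9.81^2 = 96.2361
  Hs^2 = 1.5^2 = 2.25
  Numerator = rho * g^2 * Hs^2 * Tp = 1025 * 96.2361 * 2.25 * 12.3 = 2729917.42
  Denominator = 64 * pi = 201.0619
  P = 2729917.42 / 201.0619 = 13577.50 W/m

13577.50


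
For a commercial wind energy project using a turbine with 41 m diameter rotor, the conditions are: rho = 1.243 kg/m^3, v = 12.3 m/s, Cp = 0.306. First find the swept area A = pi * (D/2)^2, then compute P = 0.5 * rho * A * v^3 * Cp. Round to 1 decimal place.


Step 1 -- Compute swept area:
  A = pi * (D/2)^2 = pi * (41/2)^2 = 1320.25 m^2
Step 2 -- Apply wind power equation:
  P = 0.5 * rho * A * v^3 * Cp
  v^3 = 12.3^3 = 1860.867
  P = 0.5 * 1.243 * 1320.25 * 1860.867 * 0.306
  P = 467235.1 W

467235.1


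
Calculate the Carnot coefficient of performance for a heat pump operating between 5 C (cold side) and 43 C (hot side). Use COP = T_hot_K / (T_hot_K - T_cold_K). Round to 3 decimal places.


Convert to Kelvin:
  T_hot = 43 + 273.15 = 316.15 K
  T_cold = 5 + 273.15 = 278.15 K
Apply Carnot COP formula:
  COP = T_hot_K / (T_hot_K - T_cold_K) = 316.15 / 38.0
  COP = 8.320

8.320


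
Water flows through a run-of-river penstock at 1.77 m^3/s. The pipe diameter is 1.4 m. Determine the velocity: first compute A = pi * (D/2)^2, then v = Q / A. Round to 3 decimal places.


Compute pipe cross-sectional area:
  A = pi * (D/2)^2 = pi * (1.4/2)^2 = 1.5394 m^2
Calculate velocity:
  v = Q / A = 1.77 / 1.5394
  v = 1.150 m/s

1.150


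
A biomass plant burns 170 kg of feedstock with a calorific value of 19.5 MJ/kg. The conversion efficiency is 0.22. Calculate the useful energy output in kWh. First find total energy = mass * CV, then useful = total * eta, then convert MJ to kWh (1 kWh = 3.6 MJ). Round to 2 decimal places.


Total energy = mass * CV = 170 * 19.5 = 3315.0 MJ
Useful energy = total * eta = 3315.0 * 0.22 = 729.3 MJ
Convert to kWh: 729.3 / 3.6
Useful energy = 202.58 kWh

202.58


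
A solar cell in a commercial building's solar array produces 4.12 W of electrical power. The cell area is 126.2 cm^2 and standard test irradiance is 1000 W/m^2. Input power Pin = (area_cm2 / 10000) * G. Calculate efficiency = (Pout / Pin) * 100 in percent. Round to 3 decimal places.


First compute the input power:
  Pin = area_cm2 / 10000 * G = 126.2 / 10000 * 1000 = 12.62 W
Then compute efficiency:
  Efficiency = (Pout / Pin) * 100 = (4.12 / 12.62) * 100
  Efficiency = 32.647%

32.647


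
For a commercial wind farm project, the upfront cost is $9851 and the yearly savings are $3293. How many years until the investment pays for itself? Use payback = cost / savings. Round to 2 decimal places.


Simple payback period = initial cost / annual savings
Payback = 9851 / 3293
Payback = 2.99 years

2.99


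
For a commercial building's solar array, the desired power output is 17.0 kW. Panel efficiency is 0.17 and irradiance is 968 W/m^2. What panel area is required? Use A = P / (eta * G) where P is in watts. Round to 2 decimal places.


Convert target power to watts: P = 17.0 * 1000 = 17000.0 W
Compute denominator: eta * G = 0.17 * 968 = 164.56
Required area A = P / (eta * G) = 17000.0 / 164.56
A = 103.31 m^2

103.31


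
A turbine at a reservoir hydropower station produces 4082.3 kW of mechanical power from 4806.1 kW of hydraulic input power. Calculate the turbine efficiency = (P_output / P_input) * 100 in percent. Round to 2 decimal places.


Turbine efficiency = (output power / input power) * 100
eta = (4082.3 / 4806.1) * 100
eta = 84.94%

84.94


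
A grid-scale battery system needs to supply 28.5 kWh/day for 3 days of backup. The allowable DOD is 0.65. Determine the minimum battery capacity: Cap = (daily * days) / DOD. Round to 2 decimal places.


Total energy needed = daily * days = 28.5 * 3 = 85.5 kWh
Account for depth of discharge:
  Cap = total_energy / DOD = 85.5 / 0.65
  Cap = 131.54 kWh

131.54


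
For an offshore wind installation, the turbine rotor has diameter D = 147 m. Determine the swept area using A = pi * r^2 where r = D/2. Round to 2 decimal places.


Compute the rotor radius:
  r = D / 2 = 147 / 2 = 73.5 m
Calculate swept area:
  A = pi * r^2 = pi * 73.5^2
  A = 16971.67 m^2

16971.67


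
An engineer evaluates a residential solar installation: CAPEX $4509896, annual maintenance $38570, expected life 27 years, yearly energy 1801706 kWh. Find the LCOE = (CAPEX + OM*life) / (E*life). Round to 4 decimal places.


Total cost = CAPEX + OM * lifetime = 4509896 + 38570 * 27 = 4509896 + 1041390 = 5551286
Total generation = annual * lifetime = 1801706 * 27 = 48646062 kWh
LCOE = 5551286 / 48646062
LCOE = 0.1141 $/kWh

0.1141


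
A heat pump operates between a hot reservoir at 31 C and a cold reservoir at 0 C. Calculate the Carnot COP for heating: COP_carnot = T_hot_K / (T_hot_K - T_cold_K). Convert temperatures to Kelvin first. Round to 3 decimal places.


Convert to Kelvin:
  T_hot = 31 + 273.15 = 304.15 K
  T_cold = 0 + 273.15 = 273.15 K
Apply Carnot COP formula:
  COP = T_hot_K / (T_hot_K - T_cold_K) = 304.15 / 31.0
  COP = 9.811

9.811


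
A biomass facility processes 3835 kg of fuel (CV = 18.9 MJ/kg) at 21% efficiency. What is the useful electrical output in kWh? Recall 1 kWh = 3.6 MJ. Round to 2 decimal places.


Total energy = mass * CV = 3835 * 18.9 = 72481.5 MJ
Useful energy = total * eta = 72481.5 * 0.21 = 15221.12 MJ
Convert to kWh: 15221.12 / 3.6
Useful energy = 4228.09 kWh

4228.09


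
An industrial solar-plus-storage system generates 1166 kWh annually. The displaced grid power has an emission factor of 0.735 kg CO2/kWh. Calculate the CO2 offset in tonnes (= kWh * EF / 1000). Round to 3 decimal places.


CO2 offset in kg = generation * emission_factor
CO2 offset = 1166 * 0.735 = 857.01 kg
Convert to tonnes:
  CO2 offset = 857.01 / 1000 = 0.857 tonnes

0.857


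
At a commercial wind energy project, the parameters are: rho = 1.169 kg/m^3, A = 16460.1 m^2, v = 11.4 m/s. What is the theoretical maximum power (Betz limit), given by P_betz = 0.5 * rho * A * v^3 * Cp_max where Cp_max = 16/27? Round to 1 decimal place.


The Betz coefficient Cp_max = 16/27 = 0.5926
v^3 = 11.4^3 = 1481.544
P_betz = 0.5 * rho * A * v^3 * Cp_max
P_betz = 0.5 * 1.169 * 16460.1 * 1481.544 * 0.5926
P_betz = 8446713.4 W

8446713.4


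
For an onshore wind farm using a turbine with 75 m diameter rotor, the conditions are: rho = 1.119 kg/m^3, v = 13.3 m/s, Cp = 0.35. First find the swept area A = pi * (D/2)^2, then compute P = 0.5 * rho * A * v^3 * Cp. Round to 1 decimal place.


Step 1 -- Compute swept area:
  A = pi * (D/2)^2 = pi * (75/2)^2 = 4417.86 m^2
Step 2 -- Apply wind power equation:
  P = 0.5 * rho * A * v^3 * Cp
  v^3 = 13.3^3 = 2352.637
  P = 0.5 * 1.119 * 4417.86 * 2352.637 * 0.35
  P = 2035333.0 W

2035333.0


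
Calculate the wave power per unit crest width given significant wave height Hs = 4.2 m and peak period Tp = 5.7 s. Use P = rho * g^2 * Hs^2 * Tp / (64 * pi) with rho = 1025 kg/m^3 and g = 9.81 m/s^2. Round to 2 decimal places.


Apply wave power formula:
  g^2 = 9.81^2 = 96.2361
  Hs^2 = 4.2^2 = 17.64
  Numerator = rho * g^2 * Hs^2 * Tp = 1025 * 96.2361 * 17.64 * 5.7 = 9918256.07
  Denominator = 64 * pi = 201.0619
  P = 9918256.07 / 201.0619 = 49329.36 W/m

49329.36


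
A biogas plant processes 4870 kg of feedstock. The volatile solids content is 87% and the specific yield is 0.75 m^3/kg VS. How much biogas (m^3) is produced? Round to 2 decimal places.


Compute volatile solids:
  VS = mass * VS_fraction = 4870 * 0.87 = 4236.9 kg
Calculate biogas volume:
  Biogas = VS * specific_yield = 4236.9 * 0.75
  Biogas = 3177.68 m^3

3177.68


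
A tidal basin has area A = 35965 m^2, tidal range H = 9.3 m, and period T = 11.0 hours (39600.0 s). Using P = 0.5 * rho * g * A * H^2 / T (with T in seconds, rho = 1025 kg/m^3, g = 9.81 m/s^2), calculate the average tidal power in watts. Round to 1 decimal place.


Convert period to seconds: T = 11.0 * 3600 = 39600.0 s
H^2 = 9.3^2 = 86.49
P = 0.5 * rho * g * A * H^2 / T
P = 0.5 * 1025 * 9.81 * 35965 * 86.49 / 39600.0
P = 394924.1 W

394924.1


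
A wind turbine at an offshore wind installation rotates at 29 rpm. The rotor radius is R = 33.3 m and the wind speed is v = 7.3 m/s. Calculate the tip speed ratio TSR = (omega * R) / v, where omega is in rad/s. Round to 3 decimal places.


Convert rotational speed to rad/s:
  omega = 29 * 2 * pi / 60 = 3.0369 rad/s
Compute tip speed:
  v_tip = omega * R = 3.0369 * 33.3 = 101.128 m/s
Tip speed ratio:
  TSR = v_tip / v_wind = 101.128 / 7.3 = 13.853

13.853


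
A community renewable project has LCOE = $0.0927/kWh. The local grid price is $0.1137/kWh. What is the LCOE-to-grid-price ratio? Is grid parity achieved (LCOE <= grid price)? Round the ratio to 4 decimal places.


Compare LCOE to grid price:
  LCOE = $0.0927/kWh, Grid price = $0.1137/kWh
  Ratio = LCOE / grid_price = 0.0927 / 0.1137 = 0.8153
  Grid parity achieved (ratio <= 1)? yes

0.8153


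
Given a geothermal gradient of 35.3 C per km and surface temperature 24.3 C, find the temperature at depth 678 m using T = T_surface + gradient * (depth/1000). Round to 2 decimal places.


Convert depth to km: 678 / 1000 = 0.678 km
Temperature increase = gradient * depth_km = 35.3 * 0.678 = 23.93 C
Temperature at depth = T_surface + delta_T = 24.3 + 23.93
T = 48.23 C

48.23


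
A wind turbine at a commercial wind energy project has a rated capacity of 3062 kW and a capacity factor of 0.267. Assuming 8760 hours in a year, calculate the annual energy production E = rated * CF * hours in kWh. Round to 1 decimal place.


Annual energy = rated_kW * capacity_factor * hours_per_year
Given: P_rated = 3062 kW, CF = 0.267, hours = 8760
E = 3062 * 0.267 * 8760
E = 7161773.0 kWh

7161773.0


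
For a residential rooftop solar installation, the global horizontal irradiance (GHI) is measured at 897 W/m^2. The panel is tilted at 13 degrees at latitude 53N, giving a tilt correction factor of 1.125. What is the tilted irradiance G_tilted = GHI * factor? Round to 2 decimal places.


Identify the given values:
  GHI = 897 W/m^2, tilt correction factor = 1.125
Apply the formula G_tilted = GHI * factor:
  G_tilted = 897 * 1.125
  G_tilted = 1009.13 W/m^2

1009.13


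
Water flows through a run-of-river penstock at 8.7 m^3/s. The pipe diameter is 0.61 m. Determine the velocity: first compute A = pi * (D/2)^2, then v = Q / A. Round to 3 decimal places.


Compute pipe cross-sectional area:
  A = pi * (D/2)^2 = pi * (0.61/2)^2 = 0.2922 m^2
Calculate velocity:
  v = Q / A = 8.7 / 0.2922
  v = 29.769 m/s

29.769


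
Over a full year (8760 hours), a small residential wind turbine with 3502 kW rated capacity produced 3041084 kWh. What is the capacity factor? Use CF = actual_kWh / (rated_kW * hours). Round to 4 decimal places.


Capacity factor = actual output / maximum possible output
Maximum possible = rated * hours = 3502 * 8760 = 30677520 kWh
CF = 3041084 / 30677520
CF = 0.0991

0.0991


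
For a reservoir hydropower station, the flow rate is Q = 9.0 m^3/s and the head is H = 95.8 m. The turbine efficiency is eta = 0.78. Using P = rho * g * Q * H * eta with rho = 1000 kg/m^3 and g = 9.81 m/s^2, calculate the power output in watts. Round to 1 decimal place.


Apply the hydropower formula P = rho * g * Q * H * eta
rho * g = 1000 * 9.81 = 9810.0
P = 9810.0 * 9.0 * 95.8 * 0.78
P = 6597382.0 W

6597382.0


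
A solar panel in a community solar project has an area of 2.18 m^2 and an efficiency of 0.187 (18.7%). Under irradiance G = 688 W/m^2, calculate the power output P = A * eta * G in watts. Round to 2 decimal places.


Use the solar power formula P = A * eta * G.
Given: A = 2.18 m^2, eta = 0.187, G = 688 W/m^2
P = 2.18 * 0.187 * 688
P = 280.47 W

280.47


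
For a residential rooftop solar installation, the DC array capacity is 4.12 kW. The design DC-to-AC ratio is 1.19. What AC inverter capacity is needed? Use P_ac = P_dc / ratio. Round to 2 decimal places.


The inverter AC capacity is determined by the DC/AC ratio.
Given: P_dc = 4.12 kW, DC/AC ratio = 1.19
P_ac = P_dc / ratio = 4.12 / 1.19
P_ac = 3.46 kW

3.46


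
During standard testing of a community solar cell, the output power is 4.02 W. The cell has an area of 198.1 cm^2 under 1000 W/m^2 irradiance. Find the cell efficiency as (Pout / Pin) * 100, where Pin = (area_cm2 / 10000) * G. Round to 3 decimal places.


First compute the input power:
  Pin = area_cm2 / 10000 * G = 198.1 / 10000 * 1000 = 19.81 W
Then compute efficiency:
  Efficiency = (Pout / Pin) * 100 = (4.02 / 19.81) * 100
  Efficiency = 20.293%

20.293


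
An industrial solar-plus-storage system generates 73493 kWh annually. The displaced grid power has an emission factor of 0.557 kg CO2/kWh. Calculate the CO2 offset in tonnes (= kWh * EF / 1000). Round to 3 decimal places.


CO2 offset in kg = generation * emission_factor
CO2 offset = 73493 * 0.557 = 40935.6 kg
Convert to tonnes:
  CO2 offset = 40935.6 / 1000 = 40.936 tonnes

40.936


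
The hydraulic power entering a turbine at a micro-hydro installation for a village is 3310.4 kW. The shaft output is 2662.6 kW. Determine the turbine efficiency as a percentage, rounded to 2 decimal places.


Turbine efficiency = (output power / input power) * 100
eta = (2662.6 / 3310.4) * 100
eta = 80.43%

80.43


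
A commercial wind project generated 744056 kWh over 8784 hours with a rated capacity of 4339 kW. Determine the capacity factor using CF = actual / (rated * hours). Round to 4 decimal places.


Capacity factor = actual output / maximum possible output
Maximum possible = rated * hours = 4339 * 8784 = 38113776 kWh
CF = 744056 / 38113776
CF = 0.0195

0.0195


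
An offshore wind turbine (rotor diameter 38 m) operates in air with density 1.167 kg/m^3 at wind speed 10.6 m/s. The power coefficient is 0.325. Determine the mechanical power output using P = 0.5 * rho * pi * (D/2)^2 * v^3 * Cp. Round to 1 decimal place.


Step 1 -- Compute swept area:
  A = pi * (D/2)^2 = pi * (38/2)^2 = 1134.11 m^2
Step 2 -- Apply wind power equation:
  P = 0.5 * rho * A * v^3 * Cp
  v^3 = 10.6^3 = 1191.016
  P = 0.5 * 1.167 * 1134.11 * 1191.016 * 0.325
  P = 256152.7 W

256152.7


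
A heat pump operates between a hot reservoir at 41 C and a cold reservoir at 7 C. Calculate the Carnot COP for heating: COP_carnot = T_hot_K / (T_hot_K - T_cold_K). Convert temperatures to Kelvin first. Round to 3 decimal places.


Convert to Kelvin:
  T_hot = 41 + 273.15 = 314.15 K
  T_cold = 7 + 273.15 = 280.15 K
Apply Carnot COP formula:
  COP = T_hot_K / (T_hot_K - T_cold_K) = 314.15 / 34.0
  COP = 9.240

9.240


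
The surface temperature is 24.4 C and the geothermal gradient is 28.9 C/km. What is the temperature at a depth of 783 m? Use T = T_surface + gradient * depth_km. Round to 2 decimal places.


Convert depth to km: 783 / 1000 = 0.783 km
Temperature increase = gradient * depth_km = 28.9 * 0.783 = 22.63 C
Temperature at depth = T_surface + delta_T = 24.4 + 22.63
T = 47.03 C

47.03


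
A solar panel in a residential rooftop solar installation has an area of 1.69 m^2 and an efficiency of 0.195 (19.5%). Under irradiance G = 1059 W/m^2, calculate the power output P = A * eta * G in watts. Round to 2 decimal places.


Use the solar power formula P = A * eta * G.
Given: A = 1.69 m^2, eta = 0.195, G = 1059 W/m^2
P = 1.69 * 0.195 * 1059
P = 348.99 W

348.99


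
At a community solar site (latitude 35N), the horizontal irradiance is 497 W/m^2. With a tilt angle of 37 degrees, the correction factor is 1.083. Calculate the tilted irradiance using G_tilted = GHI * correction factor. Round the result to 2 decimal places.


Identify the given values:
  GHI = 497 W/m^2, tilt correction factor = 1.083
Apply the formula G_tilted = GHI * factor:
  G_tilted = 497 * 1.083
  G_tilted = 538.25 W/m^2

538.25


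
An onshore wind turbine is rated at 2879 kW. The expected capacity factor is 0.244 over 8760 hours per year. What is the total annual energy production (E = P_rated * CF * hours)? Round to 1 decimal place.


Annual energy = rated_kW * capacity_factor * hours_per_year
Given: P_rated = 2879 kW, CF = 0.244, hours = 8760
E = 2879 * 0.244 * 8760
E = 6153689.8 kWh

6153689.8


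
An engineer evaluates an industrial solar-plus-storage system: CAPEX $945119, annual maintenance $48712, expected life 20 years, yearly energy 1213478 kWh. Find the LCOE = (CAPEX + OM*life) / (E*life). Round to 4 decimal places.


Total cost = CAPEX + OM * lifetime = 945119 + 48712 * 20 = 945119 + 974240 = 1919359
Total generation = annual * lifetime = 1213478 * 20 = 24269560 kWh
LCOE = 1919359 / 24269560
LCOE = 0.0791 $/kWh

0.0791


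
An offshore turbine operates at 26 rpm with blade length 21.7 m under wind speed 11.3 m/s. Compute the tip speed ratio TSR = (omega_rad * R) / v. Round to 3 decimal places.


Convert rotational speed to rad/s:
  omega = 26 * 2 * pi / 60 = 2.7227 rad/s
Compute tip speed:
  v_tip = omega * R = 2.7227 * 21.7 = 59.083 m/s
Tip speed ratio:
  TSR = v_tip / v_wind = 59.083 / 11.3 = 5.229

5.229


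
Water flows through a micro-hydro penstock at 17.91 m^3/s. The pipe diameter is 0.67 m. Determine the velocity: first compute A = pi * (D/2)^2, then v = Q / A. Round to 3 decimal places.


Compute pipe cross-sectional area:
  A = pi * (D/2)^2 = pi * (0.67/2)^2 = 0.3526 m^2
Calculate velocity:
  v = Q / A = 17.91 / 0.3526
  v = 50.799 m/s

50.799


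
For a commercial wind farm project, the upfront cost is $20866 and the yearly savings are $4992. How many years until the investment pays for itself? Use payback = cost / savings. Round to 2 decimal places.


Simple payback period = initial cost / annual savings
Payback = 20866 / 4992
Payback = 4.18 years

4.18


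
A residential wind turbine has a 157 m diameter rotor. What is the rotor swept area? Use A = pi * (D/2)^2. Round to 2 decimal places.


Compute the rotor radius:
  r = D / 2 = 157 / 2 = 78.5 m
Calculate swept area:
  A = pi * r^2 = pi * 78.5^2
  A = 19359.28 m^2

19359.28


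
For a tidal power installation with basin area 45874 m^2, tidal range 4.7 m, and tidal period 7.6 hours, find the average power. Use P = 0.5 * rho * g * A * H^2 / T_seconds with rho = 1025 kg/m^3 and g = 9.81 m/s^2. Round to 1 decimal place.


Convert period to seconds: T = 7.6 * 3600 = 27360.0 s
H^2 = 4.7^2 = 22.09
P = 0.5 * rho * g * A * H^2 / T
P = 0.5 * 1025 * 9.81 * 45874 * 22.09 / 27360.0
P = 186212.6 W

186212.6


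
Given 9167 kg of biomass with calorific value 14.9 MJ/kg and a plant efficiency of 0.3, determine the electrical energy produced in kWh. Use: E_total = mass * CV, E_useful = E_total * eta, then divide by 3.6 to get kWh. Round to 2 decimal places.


Total energy = mass * CV = 9167 * 14.9 = 136588.3 MJ
Useful energy = total * eta = 136588.3 * 0.3 = 40976.49 MJ
Convert to kWh: 40976.49 / 3.6
Useful energy = 11382.36 kWh

11382.36


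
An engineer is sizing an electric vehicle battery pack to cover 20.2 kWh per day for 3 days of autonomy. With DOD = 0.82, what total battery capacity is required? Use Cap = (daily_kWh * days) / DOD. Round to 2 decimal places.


Total energy needed = daily * days = 20.2 * 3 = 60.6 kWh
Account for depth of discharge:
  Cap = total_energy / DOD = 60.6 / 0.82
  Cap = 73.90 kWh

73.90


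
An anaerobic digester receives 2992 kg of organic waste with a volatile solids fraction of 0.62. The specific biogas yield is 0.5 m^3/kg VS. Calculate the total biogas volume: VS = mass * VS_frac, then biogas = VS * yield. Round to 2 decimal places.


Compute volatile solids:
  VS = mass * VS_fraction = 2992 * 0.62 = 1855.04 kg
Calculate biogas volume:
  Biogas = VS * specific_yield = 1855.04 * 0.5
  Biogas = 927.52 m^3

927.52


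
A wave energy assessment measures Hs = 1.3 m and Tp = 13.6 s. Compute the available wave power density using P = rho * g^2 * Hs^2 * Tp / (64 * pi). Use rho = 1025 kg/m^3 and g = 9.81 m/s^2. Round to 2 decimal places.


Apply wave power formula:
  g^2 = 9.81^2 = 96.2361
  Hs^2 = 1.3^2 = 1.69
  Numerator = rho * g^2 * Hs^2 * Tp = 1025 * 96.2361 * 1.69 * 13.6 = 2267187.79
  Denominator = 64 * pi = 201.0619
  P = 2267187.79 / 201.0619 = 11276.07 W/m

11276.07
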